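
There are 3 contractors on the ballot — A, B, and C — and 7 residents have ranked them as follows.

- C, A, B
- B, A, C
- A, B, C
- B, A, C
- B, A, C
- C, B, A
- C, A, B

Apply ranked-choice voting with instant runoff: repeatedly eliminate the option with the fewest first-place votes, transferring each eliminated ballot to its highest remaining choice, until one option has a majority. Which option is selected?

Round 1: B 3, C 3, A 1. A has the fewest and is eliminated.
Round 2: B 4, C 3. B has a majority.

B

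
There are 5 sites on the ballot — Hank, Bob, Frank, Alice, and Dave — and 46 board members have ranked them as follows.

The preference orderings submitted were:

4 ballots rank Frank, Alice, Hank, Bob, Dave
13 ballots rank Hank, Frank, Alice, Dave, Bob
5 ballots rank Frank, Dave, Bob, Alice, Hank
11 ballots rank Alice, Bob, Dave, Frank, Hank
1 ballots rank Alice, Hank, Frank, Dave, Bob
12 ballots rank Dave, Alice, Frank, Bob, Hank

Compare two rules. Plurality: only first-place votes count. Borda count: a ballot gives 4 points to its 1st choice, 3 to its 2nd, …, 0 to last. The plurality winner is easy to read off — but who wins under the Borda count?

Plurality first-place counts: Hank 13, Bob 0, Frank 9, Alice 12, Dave 12 → Hank.
Borda totals: Hank 63, Bob 59, Frank 112, Alice 127, Dave 99 → Alice.

Alice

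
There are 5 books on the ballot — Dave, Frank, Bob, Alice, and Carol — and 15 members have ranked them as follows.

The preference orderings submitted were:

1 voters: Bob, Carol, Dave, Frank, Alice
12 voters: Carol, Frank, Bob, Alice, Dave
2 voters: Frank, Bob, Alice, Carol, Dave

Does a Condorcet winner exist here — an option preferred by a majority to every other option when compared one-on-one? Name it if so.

Head-to-head results (15 voters total):
Dave vs Frank: Frank wins 14–1.
Dave vs Bob: Bob wins 15–0.
Dave vs Alice: Alice wins 14–1.
Dave vs Carol: Carol wins 15–0.
Frank vs Bob: Frank wins 14–1.
Frank vs Alice: Frank wins 15–0.
Frank vs Carol: Carol wins 13–2.
Bob vs Alice: Bob wins 15–0.
Bob vs Carol: Carol wins 12–3.
Alice vs Carol: Carol wins 13–2.
Carol beats each rival — Dave (15–0), Frank (13–2), Bob (12–3), Alice (13–2) — so Carol is the Condorcet winner.

Carol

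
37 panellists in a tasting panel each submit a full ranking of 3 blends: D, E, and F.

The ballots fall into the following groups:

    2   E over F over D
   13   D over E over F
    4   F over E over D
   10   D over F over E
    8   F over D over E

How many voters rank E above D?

6

Ballots ranking E above D: 2+4 = 6.
Ballots ranking D above E: 13+10+8 = 31.
So 6 of 37 voters prefer E to D.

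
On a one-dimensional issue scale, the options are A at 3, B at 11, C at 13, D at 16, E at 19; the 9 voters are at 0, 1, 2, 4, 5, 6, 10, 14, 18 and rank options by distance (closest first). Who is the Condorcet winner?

With single-peaked preferences on a line, the Condorcet winner is the candidate closest to the median voter.
The median voter (position 5) is closest to A at 3.
Check: A vs B — voters closer to A: 6 of 9.

A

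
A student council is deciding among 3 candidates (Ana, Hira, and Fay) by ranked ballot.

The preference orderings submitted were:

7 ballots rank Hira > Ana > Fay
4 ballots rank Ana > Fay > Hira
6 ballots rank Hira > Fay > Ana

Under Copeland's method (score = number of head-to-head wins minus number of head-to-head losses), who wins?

Pairwise results:
  Ana vs Hira: Hira wins 13–4.
  Ana vs Fay: Ana wins 11–6.
  Hira vs Fay: Hira wins 13–4.
Copeland scores (wins − losses):
  Ana: 1 − 1 = 0
  Hira: 2 − 0 = 2
  Fay: 0 − 2 = -2
Hira has the best Copeland score.

Hira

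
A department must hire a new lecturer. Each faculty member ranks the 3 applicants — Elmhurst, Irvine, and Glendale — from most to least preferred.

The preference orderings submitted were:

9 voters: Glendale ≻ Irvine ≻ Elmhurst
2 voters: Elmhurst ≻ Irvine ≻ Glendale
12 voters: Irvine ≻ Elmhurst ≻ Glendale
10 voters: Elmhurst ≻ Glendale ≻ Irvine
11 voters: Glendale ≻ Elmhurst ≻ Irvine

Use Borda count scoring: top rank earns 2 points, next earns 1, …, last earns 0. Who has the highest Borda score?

Borda scores:
  Elmhurst: 9·0 + 2·2 + 12·1 + 10·2 + 11·1 = 47
  Irvine: 9·1 + 2·1 + 12·2 + 10·0 + 11·0 = 35
  Glendale: 9·2 + 2·0 + 12·0 + 10·1 + 11·2 = 50
Glendale has the highest total.

Glendale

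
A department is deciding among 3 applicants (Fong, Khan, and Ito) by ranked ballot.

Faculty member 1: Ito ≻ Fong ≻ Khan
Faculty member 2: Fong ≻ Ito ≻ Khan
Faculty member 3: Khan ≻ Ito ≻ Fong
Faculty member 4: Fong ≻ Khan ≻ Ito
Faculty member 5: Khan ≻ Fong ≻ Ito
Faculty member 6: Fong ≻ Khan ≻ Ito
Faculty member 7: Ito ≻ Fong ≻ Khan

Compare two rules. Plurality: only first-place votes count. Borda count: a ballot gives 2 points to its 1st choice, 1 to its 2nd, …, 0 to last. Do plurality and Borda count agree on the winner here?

Plurality first-place counts: Fong 3, Khan 2, Ito 2 → Fong.
Borda totals: Fong 9, Khan 6, Ito 6 → Fong.
The two rules agree on Fong.

Yes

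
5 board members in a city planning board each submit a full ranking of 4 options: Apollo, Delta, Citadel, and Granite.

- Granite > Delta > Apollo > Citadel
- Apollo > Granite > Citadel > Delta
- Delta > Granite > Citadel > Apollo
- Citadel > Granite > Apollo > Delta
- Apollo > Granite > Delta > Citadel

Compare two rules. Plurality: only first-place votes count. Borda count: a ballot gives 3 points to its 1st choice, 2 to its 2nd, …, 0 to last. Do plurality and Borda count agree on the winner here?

Plurality first-place counts: Apollo 2, Delta 1, Citadel 1, Granite 1 → Apollo.
Borda totals: Apollo 8, Delta 6, Citadel 5, Granite 11 → Granite.
The two rules disagree: plurality picks Apollo, Borda picks Granite.

No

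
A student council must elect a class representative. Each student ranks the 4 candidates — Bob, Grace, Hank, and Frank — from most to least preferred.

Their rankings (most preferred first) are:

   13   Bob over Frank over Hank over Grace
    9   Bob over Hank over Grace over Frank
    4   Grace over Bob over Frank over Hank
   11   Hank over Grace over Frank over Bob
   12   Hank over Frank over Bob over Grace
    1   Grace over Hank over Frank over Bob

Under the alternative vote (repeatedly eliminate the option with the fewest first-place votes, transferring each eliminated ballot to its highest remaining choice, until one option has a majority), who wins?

Round 1: Hank 23, Bob 22, Grace 5, Frank 0. Frank has the fewest and is eliminated.
Round 2: Hank 23, Bob 22, Grace 5. Grace has the fewest and is eliminated.
Round 3: Bob 26, Hank 24. Bob has a majority.

Bob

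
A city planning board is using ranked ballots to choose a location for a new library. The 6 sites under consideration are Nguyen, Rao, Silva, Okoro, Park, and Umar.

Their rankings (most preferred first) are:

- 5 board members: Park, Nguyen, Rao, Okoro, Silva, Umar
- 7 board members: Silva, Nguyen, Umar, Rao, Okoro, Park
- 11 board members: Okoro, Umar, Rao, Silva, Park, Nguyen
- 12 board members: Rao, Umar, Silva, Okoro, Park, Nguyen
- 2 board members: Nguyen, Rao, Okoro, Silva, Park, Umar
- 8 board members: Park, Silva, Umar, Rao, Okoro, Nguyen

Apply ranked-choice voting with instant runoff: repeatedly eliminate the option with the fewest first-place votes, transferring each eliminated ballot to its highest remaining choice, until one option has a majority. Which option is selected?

Rao

Round 1: Park 13, Rao 12, Okoro 11, Silva 7, Nguyen 2, Umar 0. Umar has the fewest and is eliminated.
Round 2: Park 13, Rao 12, Okoro 11, Silva 7, Nguyen 2. Nguyen has the fewest and is eliminated.
Round 3: Rao 14, Park 13, Okoro 11, Silva 7. Silva has the fewest and is eliminated.
Round 4: Rao 21, Park 13, Okoro 11. Okoro has the fewest and is eliminated.
Round 5: Rao 32, Park 13. Rao has a majority.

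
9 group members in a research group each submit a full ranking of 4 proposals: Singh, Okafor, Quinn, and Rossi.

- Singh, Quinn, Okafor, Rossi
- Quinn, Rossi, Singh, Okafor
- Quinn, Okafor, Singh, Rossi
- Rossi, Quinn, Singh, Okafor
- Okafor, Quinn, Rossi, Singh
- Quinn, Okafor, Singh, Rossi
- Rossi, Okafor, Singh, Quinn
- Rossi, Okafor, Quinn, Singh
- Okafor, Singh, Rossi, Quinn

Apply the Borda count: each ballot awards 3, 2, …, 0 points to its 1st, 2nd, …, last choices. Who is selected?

Borda scores:
  Singh: 3 + 1 + 1 + 1 + 0 + 1 + 1 + 0 + 2 = 10
  Okafor: 1 + 0 + 2 + 0 + 3 + 2 + 2 + 2 + 3 = 15
  Quinn: 2 + 3 + 3 + 2 + 2 + 3 + 0 + 1 + 0 = 16
  Rossi: 0 + 2 + 0 + 3 + 1 + 0 + 3 + 3 + 1 = 13
Quinn has the highest total.

Quinn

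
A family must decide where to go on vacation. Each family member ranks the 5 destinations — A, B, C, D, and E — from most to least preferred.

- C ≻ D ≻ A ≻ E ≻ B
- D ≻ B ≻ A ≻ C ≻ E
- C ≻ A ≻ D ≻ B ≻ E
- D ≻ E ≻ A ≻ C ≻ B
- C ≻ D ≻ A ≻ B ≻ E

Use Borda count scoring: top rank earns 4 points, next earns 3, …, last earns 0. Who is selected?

D

Borda scores:
  A: 2 + 2 + 3 + 2 + 2 = 11
  B: 0 + 3 + 1 + 0 + 1 = 5
  C: 4 + 1 + 4 + 1 + 4 = 14
  D: 3 + 4 + 2 + 4 + 3 = 16
  E: 1 + 0 + 0 + 3 + 0 = 4
D has the highest total.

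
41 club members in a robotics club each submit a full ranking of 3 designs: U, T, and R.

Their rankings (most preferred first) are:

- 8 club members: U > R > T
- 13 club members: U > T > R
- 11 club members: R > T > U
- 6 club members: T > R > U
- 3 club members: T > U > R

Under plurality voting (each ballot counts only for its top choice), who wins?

First-place vote totals:
  U: 21
  T: 9
  R: 11
U has the most first-place votes.

U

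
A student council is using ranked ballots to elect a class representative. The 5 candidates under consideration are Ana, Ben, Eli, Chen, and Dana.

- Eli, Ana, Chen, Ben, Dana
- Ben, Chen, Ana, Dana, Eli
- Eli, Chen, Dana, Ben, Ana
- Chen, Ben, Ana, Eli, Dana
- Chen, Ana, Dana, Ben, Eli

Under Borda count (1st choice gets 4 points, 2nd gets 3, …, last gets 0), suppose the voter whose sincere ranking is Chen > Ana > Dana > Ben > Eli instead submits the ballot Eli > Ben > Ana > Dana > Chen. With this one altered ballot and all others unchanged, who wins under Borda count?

Borda totals with the altered ballot: Ana 9, Ben 12, Eli 13, Chen 12, Dana 4.
The switch changes the winner from Chen to Eli.

Eli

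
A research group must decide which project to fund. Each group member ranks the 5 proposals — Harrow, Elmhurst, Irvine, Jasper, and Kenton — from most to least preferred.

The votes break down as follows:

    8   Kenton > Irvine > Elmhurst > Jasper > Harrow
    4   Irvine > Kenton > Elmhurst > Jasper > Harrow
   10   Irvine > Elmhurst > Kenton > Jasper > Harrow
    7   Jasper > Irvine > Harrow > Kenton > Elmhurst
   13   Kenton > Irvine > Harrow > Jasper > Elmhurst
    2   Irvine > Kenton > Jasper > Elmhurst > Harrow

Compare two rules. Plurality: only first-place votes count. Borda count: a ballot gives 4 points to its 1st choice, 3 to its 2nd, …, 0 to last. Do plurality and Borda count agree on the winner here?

Plurality first-place counts: Harrow 0, Elmhurst 0, Irvine 16, Jasper 7, Kenton 21 → Kenton.
Borda totals: Harrow 40, Elmhurst 56, Irvine 148, Jasper 67, Kenton 129 → Irvine.
The two rules disagree: plurality picks Kenton, Borda picks Irvine.

No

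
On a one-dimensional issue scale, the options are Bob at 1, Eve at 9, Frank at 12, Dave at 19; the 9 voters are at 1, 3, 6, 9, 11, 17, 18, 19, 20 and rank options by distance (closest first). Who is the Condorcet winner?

With single-peaked preferences on a line, the Condorcet winner is the candidate closest to the median voter.
The median voter (position 11) is closest to Frank at 12.
Check: Frank vs Eve — voters closer to Frank: 5 of 9.

Frank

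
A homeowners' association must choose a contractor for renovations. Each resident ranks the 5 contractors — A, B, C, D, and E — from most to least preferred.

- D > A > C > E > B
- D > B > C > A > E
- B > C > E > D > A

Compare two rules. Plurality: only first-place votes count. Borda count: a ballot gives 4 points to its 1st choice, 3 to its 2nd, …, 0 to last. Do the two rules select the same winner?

Plurality first-place counts: A 0, B 1, C 0, D 2, E 0 → D.
Borda totals: A 4, B 7, C 7, D 9, E 3 → D.
The two rules agree on D.

Yes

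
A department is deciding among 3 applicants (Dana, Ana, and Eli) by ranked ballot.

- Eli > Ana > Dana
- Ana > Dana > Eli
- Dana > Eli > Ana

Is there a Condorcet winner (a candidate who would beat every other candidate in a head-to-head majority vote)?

Head-to-head results (3 voters total):
Dana vs Ana: Ana wins 2–1.
Dana vs Eli: Dana wins 2–1.
Ana vs Eli: Eli wins 2–1.
No candidate beats all others: Dana beats Eli beats Ana beats Dana, a majority cycle.

No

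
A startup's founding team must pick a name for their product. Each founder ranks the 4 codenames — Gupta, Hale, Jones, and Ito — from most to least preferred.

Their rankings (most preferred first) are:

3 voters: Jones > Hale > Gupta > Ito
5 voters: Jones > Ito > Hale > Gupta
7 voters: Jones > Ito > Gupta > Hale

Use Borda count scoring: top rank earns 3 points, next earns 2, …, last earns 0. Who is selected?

Borda scores:
  Gupta: 3·1 + 5·0 + 7·1 = 10
  Hale: 3·2 + 5·1 + 7·0 = 11
  Jones: 3·3 + 5·3 + 7·3 = 45
  Ito: 3·0 + 5·2 + 7·2 = 24
Jones has the highest total.

Jones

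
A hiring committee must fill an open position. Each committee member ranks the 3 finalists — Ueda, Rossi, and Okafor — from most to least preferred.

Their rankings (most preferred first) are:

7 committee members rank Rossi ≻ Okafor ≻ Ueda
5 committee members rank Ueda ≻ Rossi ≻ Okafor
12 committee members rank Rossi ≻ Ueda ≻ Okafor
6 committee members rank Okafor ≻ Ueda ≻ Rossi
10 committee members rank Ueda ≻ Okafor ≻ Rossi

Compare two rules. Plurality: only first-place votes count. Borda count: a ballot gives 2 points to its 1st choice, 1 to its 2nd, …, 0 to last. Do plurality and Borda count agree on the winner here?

Plurality first-place counts: Ueda 15, Rossi 19, Okafor 6 → Rossi.
Borda totals: Ueda 48, Rossi 43, Okafor 29 → Ueda.
The two rules disagree: plurality picks Rossi, Borda picks Ueda.

No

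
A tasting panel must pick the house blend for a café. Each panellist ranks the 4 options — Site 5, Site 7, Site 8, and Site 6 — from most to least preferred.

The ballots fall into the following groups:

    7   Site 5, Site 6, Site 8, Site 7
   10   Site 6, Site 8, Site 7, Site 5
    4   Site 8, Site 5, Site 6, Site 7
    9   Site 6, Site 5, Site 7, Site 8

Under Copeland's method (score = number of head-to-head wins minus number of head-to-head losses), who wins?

Pairwise results:
  Site 5 vs Site 7: Site 5 wins 20–10.
  Site 5 vs Site 8: Site 5 wins 16–14.
  Site 5 vs Site 6: Site 6 wins 19–11.
  Site 7 vs Site 8: Site 8 wins 21–9.
  Site 7 vs Site 6: Site 6 wins 30–0.
  Site 8 vs Site 6: Site 6 wins 26–4.
Copeland scores (wins − losses):
  Site 5: 2 − 1 = 1
  Site 7: 0 − 3 = -3
  Site 8: 1 − 2 = -1
  Site 6: 3 − 0 = 3
Site 6 has the best Copeland score.

Site 6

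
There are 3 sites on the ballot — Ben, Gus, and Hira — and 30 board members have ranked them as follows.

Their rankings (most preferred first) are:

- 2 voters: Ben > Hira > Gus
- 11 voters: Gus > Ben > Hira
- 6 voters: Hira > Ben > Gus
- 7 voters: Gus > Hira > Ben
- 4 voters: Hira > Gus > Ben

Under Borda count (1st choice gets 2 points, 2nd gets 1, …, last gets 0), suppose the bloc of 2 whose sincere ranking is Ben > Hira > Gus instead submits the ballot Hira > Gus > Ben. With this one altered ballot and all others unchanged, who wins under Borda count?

Gus

Borda totals with the altered ballot: Ben 17, Gus 42, Hira 31.
The winner is unchanged: still Gus.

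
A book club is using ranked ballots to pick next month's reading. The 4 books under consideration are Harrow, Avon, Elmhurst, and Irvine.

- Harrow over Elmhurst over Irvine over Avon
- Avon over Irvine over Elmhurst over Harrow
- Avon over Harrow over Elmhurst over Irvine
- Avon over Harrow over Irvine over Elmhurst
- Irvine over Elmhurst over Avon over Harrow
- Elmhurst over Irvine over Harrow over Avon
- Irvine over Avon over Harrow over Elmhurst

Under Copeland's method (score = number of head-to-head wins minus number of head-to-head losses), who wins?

Pairwise results:
  Harrow vs Avon: Avon wins 5–2.
  Harrow vs Elmhurst: Harrow wins 4–3.
  Harrow vs Irvine: Irvine wins 4–3.
  Avon vs Elmhurst: Avon wins 4–3.
  Avon vs Irvine: Irvine wins 4–3.
  Elmhurst vs Irvine: Irvine wins 4–3.
Copeland scores (wins − losses):
  Harrow: 1 − 2 = -1
  Avon: 2 − 1 = 1
  Elmhurst: 0 − 3 = -3
  Irvine: 3 − 0 = 3
Irvine has the best Copeland score.

Irvine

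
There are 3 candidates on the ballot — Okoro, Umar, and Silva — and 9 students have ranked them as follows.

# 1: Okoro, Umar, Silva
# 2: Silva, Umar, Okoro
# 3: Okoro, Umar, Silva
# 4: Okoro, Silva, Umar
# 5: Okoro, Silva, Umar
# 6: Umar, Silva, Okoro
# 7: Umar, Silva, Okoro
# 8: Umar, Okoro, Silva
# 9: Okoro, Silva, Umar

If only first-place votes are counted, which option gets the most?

First-place vote totals:
  Okoro: 5
  Umar: 3
  Silva: 1
Okoro has the most first-place votes.

Okoro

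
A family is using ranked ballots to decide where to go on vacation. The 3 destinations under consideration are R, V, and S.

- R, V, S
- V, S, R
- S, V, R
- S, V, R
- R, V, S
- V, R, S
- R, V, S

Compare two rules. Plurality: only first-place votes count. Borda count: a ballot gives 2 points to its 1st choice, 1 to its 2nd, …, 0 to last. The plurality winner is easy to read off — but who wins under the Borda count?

V

Plurality first-place counts: R 3, V 2, S 2 → R.
Borda totals: R 7, V 9, S 5 → V.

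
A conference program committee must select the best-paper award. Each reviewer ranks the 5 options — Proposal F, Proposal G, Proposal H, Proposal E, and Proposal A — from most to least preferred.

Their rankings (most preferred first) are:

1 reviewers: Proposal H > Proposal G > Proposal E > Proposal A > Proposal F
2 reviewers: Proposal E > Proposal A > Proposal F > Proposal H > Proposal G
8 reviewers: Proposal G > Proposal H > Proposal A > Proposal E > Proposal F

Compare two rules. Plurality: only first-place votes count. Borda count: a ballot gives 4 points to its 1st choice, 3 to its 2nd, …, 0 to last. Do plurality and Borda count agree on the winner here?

Plurality first-place counts: Proposal F 0, Proposal G 8, Proposal H 1, Proposal E 2, Proposal A 0 → Proposal G.
Borda totals: Proposal F 4, Proposal G 35, Proposal H 30, Proposal E 18, Proposal A 23 → Proposal G.
The two rules agree on Proposal G.

Yes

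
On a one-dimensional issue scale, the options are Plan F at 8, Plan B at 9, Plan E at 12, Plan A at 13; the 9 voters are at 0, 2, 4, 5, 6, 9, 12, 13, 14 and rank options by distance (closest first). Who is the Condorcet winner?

With single-peaked preferences on a line, the Condorcet winner is the candidate closest to the median voter.
The median voter (position 6) is closest to Plan F at 8.
Check: Plan F vs Plan B — voters closer to Plan F: 5 of 9.

Plan F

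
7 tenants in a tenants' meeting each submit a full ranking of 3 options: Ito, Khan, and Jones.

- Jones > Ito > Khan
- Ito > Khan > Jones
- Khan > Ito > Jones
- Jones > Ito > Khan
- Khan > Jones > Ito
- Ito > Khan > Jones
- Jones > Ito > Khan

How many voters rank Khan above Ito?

2

Ballots ranking Khan above Ito: 2.
Ballots ranking Ito above Khan: 5.
So 2 of 7 voters prefer Khan to Ito.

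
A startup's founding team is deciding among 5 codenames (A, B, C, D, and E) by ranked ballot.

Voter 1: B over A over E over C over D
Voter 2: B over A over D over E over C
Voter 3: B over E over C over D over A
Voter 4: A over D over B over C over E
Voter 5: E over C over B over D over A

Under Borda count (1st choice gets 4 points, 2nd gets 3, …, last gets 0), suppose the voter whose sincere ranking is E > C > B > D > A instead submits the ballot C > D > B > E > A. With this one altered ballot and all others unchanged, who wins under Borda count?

Borda totals with the altered ballot: A 10, B 16, C 8, D 9, E 7.
The winner is unchanged: still B.

B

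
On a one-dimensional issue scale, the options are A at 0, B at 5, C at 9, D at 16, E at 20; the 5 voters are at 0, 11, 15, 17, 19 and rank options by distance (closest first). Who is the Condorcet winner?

D

With single-peaked preferences on a line, the Condorcet winner is the candidate closest to the median voter.
The median voter (position 15) is closest to D at 16.
Check: D vs E — voters closer to D: 4 of 5.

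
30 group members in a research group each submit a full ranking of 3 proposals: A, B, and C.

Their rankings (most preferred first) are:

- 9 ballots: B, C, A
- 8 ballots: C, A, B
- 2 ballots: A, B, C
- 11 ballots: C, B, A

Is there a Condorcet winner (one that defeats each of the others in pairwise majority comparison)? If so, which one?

C

Head-to-head results (30 voters total):
A vs B: B wins 20–10.
A vs C: C wins 28–2.
B vs C: C wins 19–11.
C beats each rival — A (28–2), B (19–11) — so C is the Condorcet winner.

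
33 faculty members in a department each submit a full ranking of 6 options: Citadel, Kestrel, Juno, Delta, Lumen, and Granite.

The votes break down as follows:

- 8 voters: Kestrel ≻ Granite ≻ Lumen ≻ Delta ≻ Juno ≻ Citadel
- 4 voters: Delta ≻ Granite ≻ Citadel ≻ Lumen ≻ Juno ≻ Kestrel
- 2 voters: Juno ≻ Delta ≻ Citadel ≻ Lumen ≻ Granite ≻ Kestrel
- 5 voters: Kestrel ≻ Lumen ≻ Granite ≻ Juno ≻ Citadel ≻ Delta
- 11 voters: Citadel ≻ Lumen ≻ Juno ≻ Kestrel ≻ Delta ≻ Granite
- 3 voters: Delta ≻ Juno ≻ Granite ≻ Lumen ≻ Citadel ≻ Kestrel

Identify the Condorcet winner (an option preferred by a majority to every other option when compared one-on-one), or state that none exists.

None — there is no Condorcet winner

Head-to-head results (33 voters total):
Citadel vs Kestrel: Citadel wins 20–13.
Citadel vs Juno: Juno wins 18–15.
Citadel vs Delta: Delta wins 17–16.
Citadel vs Lumen: Citadel wins 17–16.
Citadel vs Granite: Granite wins 20–13.
Kestrel vs Juno: Juno wins 20–13.
Kestrel vs Delta: Kestrel wins 24–9.
Kestrel vs Lumen: Lumen wins 20–13.
Kestrel vs Granite: Kestrel wins 24–9.
Juno vs Delta: Juno wins 18–15.
Juno vs Lumen: Lumen wins 28–5.
Juno vs Granite: Granite wins 17–16.
Delta vs Lumen: Lumen wins 24–9.
Delta vs Granite: Delta wins 20–13.
Lumen vs Granite: Lumen wins 18–15.
No candidate beats all others: Citadel beats Kestrel beats Delta beats Citadel, a majority cycle.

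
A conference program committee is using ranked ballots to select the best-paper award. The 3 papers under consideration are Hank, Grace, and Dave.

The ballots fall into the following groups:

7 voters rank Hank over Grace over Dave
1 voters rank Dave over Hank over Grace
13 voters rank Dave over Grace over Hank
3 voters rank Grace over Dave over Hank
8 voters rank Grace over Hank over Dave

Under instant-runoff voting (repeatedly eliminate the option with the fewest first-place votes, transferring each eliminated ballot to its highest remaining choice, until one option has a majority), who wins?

Round 1: Dave 14, Grace 11, Hank 7. Hank has the fewest and is eliminated.
Round 2: Grace 18, Dave 14. Grace has a majority.

Grace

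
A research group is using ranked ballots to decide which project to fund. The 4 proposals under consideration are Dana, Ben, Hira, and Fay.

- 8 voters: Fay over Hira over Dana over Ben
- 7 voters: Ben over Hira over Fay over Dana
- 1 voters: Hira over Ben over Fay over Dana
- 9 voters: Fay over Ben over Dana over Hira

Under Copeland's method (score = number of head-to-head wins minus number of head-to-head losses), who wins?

Fay

Pairwise results:
  Dana vs Ben: Ben wins 17–8.
  Dana vs Hira: Hira wins 16–9.
  Dana vs Fay: Fay wins 25–0.
  Ben vs Hira: Ben wins 16–9.
  Ben vs Fay: Fay wins 17–8.
  Hira vs Fay: Fay wins 17–8.
Copeland scores (wins − losses):
  Dana: 0 − 3 = -3
  Ben: 2 − 1 = 1
  Hira: 1 − 2 = -1
  Fay: 3 − 0 = 3
Fay has the best Copeland score.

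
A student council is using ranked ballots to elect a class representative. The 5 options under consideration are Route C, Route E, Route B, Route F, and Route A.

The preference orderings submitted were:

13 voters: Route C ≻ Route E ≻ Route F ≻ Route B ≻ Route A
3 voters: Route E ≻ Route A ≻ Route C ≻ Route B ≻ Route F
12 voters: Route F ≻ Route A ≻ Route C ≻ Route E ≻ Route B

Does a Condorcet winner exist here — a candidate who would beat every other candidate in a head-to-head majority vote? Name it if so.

Head-to-head results (28 voters total):
Route C vs Route E: Route C wins 25–3.
Route C vs Route B: Route C wins 28–0.
Route C vs Route F: Route C wins 16–12.
Route C vs Route A: Route A wins 15–13.
Route E vs Route B: Route E wins 28–0.
Route E vs Route F: Route E wins 16–12.
Route E vs Route A: Route E wins 16–12.
Route B vs Route F: Route F wins 25–3.
Route B vs Route A: Route A wins 15–13.
Route F vs Route A: Route F wins 25–3.
No candidate beats all others: Route C beats Route E beats Route A beats Route C, a majority cycle.

There is no Condorcet winner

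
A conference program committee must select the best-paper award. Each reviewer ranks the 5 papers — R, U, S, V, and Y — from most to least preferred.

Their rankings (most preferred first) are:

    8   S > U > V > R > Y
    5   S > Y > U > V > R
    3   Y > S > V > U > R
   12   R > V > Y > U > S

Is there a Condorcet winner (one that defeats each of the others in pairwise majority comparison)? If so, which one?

There is no Condorcet winner

Head-to-head results (28 voters total):
R vs U: U wins 16–12.
R vs S: S wins 16–12.
R vs V: V wins 16–12.
R vs Y: R wins 20–8.
U vs S: S wins 16–12.
U vs V: V wins 15–13.
U vs Y: Y wins 20–8.
S vs V: S wins 16–12.
S vs Y: Y wins 15–13.
V vs Y: V wins 20–8.
No candidate beats all others: R beats Y beats U beats R, a majority cycle.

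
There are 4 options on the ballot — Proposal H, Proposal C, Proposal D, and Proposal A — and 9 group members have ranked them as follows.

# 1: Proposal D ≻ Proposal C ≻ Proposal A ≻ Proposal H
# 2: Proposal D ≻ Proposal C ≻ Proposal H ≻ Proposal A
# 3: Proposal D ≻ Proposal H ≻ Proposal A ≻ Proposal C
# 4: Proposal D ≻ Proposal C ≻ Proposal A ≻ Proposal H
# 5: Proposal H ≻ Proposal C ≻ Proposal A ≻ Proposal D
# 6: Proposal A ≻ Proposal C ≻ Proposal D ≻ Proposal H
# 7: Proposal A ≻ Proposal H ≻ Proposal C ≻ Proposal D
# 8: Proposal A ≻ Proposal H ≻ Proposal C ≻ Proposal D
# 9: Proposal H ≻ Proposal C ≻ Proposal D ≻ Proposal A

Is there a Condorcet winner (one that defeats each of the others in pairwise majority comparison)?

Head-to-head results (9 voters total):
Proposal H vs Proposal C: Proposal H wins 5–4.
Proposal H vs Proposal D: Proposal D wins 5–4.
Proposal H vs Proposal A: Proposal A wins 5–4.
Proposal C vs Proposal D: Proposal C wins 5–4.
Proposal C vs Proposal A: Proposal C wins 5–4.
Proposal D vs Proposal A: Proposal D wins 5–4.
No candidate beats all others: Proposal H beats Proposal C beats Proposal D beats Proposal H, a majority cycle.

No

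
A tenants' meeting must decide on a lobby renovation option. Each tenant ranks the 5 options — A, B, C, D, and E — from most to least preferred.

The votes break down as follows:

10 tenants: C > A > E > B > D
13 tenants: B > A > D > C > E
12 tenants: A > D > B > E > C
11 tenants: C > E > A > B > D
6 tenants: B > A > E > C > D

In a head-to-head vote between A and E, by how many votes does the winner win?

Ballots ranking A above E: 10+13+12+6 = 41.
Ballots ranking E above A: 11.
A wins 41–11, a margin of 30.

30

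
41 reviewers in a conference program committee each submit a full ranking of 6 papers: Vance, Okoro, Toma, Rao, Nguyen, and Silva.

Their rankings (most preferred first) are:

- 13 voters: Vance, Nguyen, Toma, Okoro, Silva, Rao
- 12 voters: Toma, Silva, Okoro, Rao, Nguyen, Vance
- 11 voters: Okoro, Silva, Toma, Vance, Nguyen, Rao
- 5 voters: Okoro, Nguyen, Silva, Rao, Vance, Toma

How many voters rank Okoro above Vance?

Ballots ranking Okoro above Vance: 12+11+5 = 28.
Ballots ranking Vance above Okoro: 13.
So 28 of 41 voters prefer Okoro to Vance.

28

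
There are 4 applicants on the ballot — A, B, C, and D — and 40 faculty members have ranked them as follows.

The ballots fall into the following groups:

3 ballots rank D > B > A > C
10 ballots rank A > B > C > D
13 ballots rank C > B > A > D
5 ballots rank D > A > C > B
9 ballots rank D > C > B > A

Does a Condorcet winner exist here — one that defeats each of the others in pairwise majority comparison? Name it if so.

C

Head-to-head results (40 voters total):
A vs B: B wins 25–15.
A vs C: C wins 22–18.
A vs D: A wins 23–17.
B vs C: C wins 27–13.
B vs D: B wins 23–17.
C vs D: C wins 23–17.
C beats each rival — A (22–18), B (27–13), D (23–17) — so C is the Condorcet winner.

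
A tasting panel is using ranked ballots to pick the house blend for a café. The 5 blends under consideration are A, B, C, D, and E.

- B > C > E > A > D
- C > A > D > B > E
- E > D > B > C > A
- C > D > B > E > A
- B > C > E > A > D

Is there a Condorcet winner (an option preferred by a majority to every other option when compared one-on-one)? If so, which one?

There is no Condorcet winner

Head-to-head results (5 voters total):
A vs B: B wins 4–1.
A vs C: C wins 5–0.
A vs D: A wins 3–2.
A vs E: E wins 4–1.
B vs C: B wins 3–2.
B vs D: D wins 3–2.
B vs E: B wins 4–1.
C vs D: C wins 4–1.
C vs E: C wins 4–1.
D vs E: E wins 3–2.
No candidate beats all others: A beats D beats B beats A, a majority cycle.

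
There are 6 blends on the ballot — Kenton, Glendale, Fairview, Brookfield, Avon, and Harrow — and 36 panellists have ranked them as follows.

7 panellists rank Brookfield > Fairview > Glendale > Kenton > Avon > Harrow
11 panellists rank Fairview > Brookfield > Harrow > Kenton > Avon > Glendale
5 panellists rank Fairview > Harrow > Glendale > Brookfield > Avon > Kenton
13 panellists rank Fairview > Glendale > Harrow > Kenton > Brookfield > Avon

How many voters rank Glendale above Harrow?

Ballots ranking Glendale above Harrow: 7+13 = 20.
Ballots ranking Harrow above Glendale: 11+5 = 16.
So 20 of 36 voters prefer Glendale to Harrow.

20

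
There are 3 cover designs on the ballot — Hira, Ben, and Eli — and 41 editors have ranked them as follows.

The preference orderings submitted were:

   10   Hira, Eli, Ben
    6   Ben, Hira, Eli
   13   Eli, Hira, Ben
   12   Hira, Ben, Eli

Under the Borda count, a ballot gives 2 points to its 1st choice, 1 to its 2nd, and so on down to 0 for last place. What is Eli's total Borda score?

Borda scores:
  Hira: 10·2 + 6·1 + 13·1 + 12·2 = 63
  Ben: 10·0 + 6·2 + 13·0 + 12·1 = 24
  Eli: 10·1 + 6·0 + 13·2 + 12·0 = 36

36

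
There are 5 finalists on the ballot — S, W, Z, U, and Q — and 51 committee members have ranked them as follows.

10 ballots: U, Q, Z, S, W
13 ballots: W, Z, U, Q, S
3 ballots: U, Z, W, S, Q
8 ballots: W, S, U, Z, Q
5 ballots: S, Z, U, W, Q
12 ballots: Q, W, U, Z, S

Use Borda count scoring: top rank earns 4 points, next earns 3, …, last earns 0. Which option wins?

W

Borda scores:
  S: 10·1 + 13·0 + 3·1 + 8·3 + 5·4 + 12·0 = 57
  W: 10·0 + 13·4 + 3·2 + 8·4 + 5·1 + 12·3 = 131
  Z: 10·2 + 13·3 + 3·3 + 8·1 + 5·3 + 12·1 = 103
  U: 10·4 + 13·2 + 3·4 + 8·2 + 5·2 + 12·2 = 128
  Q: 10·3 + 13·1 + 3·0 + 8·0 + 5·0 + 12·4 = 91
W has the highest total.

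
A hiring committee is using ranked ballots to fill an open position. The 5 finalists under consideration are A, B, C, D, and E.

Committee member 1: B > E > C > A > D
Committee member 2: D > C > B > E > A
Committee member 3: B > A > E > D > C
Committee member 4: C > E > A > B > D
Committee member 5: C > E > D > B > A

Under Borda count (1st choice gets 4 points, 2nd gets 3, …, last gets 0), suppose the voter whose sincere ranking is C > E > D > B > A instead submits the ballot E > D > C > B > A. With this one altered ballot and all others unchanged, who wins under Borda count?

Borda totals with the altered ballot: A 6, B 12, C 11, D 8, E 13.
The switch changes the winner from C to E.

E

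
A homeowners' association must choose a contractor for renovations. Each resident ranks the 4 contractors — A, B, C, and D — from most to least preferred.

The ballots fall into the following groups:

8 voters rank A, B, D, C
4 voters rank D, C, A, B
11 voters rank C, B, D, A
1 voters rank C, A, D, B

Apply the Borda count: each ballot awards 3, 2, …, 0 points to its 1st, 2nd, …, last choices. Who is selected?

Borda scores:
  A: 8·3 + 4·1 + 11·0 + 2 = 30
  B: 8·2 + 4·0 + 11·2 + 0 = 38
  C: 8·0 + 4·2 + 11·3 + 3 = 44
  D: 8·1 + 4·3 + 11·1 + 1 = 32
C has the highest total.

C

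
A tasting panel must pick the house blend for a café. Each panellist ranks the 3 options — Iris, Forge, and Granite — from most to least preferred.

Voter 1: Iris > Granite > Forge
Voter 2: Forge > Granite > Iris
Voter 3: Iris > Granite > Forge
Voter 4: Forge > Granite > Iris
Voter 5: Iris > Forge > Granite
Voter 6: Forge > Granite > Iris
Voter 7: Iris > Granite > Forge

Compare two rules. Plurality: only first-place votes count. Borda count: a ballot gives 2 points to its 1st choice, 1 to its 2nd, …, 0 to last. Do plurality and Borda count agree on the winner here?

Yes

Plurality first-place counts: Iris 4, Forge 3, Granite 0 → Iris.
Borda totals: Iris 8, Forge 7, Granite 6 → Iris.
The two rules agree on Iris.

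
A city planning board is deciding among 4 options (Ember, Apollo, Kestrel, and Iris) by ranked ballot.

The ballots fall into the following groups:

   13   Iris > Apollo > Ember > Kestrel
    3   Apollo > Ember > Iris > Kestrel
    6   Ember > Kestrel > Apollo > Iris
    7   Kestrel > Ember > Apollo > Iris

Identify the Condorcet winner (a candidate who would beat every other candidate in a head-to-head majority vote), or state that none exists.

Head-to-head results (29 voters total):
Ember vs Apollo: Apollo wins 16–13.
Ember vs Kestrel: Ember wins 22–7.
Ember vs Iris: Ember wins 16–13.
Apollo vs Kestrel: Apollo wins 16–13.
Apollo vs Iris: Apollo wins 16–13.
Kestrel vs Iris: Iris wins 16–13.
Apollo beats each rival — Ember (16–13), Kestrel (16–13), Iris (16–13) — so Apollo is the Condorcet winner.

Apollo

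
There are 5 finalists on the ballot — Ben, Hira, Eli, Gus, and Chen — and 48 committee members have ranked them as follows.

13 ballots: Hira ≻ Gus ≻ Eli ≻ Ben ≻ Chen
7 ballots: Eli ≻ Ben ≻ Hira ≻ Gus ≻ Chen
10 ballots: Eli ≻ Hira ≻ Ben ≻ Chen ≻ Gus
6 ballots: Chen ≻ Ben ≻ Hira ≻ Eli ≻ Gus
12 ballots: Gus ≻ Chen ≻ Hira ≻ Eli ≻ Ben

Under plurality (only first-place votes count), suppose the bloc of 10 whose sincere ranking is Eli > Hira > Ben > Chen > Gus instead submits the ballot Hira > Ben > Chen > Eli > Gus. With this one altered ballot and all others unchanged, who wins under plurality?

Hira

First-place totals with the altered ballot: Ben 0, Hira 23, Eli 7, Gus 12, Chen 6.
The switch changes the winner from Eli to Hira.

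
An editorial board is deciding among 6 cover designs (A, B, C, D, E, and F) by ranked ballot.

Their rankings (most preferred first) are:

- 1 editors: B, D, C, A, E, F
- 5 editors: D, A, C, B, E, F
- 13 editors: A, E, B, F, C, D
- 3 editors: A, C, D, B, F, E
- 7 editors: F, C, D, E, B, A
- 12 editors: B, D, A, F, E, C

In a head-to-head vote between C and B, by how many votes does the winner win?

11

Ballots ranking C above B: 5+3+7 = 15.
Ballots ranking B above C: 1+13+12 = 26.
B wins 26–15, a margin of 11.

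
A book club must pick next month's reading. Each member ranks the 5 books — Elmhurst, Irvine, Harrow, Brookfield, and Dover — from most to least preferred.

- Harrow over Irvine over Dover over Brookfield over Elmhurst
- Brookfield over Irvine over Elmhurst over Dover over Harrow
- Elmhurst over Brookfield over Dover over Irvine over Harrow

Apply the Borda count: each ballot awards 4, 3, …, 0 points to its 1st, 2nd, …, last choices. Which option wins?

Brookfield

Borda scores:
  Elmhurst: 0 + 2 + 4 = 6
  Irvine: 3 + 3 + 1 = 7
  Harrow: 4 + 0 + 0 = 4
  Brookfield: 1 + 4 + 3 = 8
  Dover: 2 + 1 + 2 = 5
Brookfield has the highest total.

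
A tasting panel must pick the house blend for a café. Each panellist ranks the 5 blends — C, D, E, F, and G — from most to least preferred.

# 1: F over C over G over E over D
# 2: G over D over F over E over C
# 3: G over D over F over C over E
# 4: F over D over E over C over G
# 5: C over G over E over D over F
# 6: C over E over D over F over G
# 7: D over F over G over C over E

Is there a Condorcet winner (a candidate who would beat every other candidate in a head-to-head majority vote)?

Head-to-head results (7 voters total):
C vs D: D wins 4–3.
C vs E: C wins 5–2.
C vs F: F wins 5–2.
C vs G: C wins 4–3.
D vs E: D wins 4–3.
D vs F: D wins 5–2.
D vs G: G wins 4–3.
E vs F: F wins 5–2.
E vs G: G wins 5–2.
F vs G: F wins 4–3.
No candidate beats all others: C beats G beats D beats C, a majority cycle.

No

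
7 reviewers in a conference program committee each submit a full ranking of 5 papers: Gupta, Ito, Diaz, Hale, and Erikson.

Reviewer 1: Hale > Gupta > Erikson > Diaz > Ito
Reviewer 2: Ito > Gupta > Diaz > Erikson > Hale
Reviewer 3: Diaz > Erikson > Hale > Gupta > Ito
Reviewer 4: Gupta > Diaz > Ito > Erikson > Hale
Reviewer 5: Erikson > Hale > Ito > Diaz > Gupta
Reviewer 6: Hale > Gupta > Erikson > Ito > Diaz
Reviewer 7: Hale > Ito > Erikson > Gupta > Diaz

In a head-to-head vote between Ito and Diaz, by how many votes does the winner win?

1

Ballots ranking Ito above Diaz: 4.
Ballots ranking Diaz above Ito: 3.
Ito wins 4–3, a margin of 1.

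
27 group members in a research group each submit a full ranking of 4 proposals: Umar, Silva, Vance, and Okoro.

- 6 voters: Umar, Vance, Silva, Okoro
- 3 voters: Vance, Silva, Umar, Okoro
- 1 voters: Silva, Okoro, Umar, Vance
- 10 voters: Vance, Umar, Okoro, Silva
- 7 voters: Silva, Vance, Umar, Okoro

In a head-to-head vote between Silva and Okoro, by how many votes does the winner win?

Ballots ranking Silva above Okoro: 6+3+1+7 = 17.
Ballots ranking Okoro above Silva: 10.
Silva wins 17–10, a margin of 7.

7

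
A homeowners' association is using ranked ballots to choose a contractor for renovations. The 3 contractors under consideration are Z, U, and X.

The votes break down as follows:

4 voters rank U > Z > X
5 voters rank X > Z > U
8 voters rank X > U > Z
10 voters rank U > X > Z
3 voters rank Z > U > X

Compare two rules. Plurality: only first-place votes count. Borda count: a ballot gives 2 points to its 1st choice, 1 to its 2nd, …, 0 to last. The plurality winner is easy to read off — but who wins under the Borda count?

U

Plurality first-place counts: Z 3, U 14, X 13 → U.
Borda totals: Z 15, U 39, X 36 → U.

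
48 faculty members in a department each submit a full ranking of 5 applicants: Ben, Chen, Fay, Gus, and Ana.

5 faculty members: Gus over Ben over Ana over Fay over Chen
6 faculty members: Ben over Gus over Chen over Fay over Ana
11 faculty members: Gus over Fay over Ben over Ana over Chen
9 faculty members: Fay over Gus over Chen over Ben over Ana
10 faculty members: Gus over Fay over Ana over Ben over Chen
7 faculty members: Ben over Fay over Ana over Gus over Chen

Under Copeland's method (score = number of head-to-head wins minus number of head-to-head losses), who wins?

Pairwise results:
  Ben vs Chen: Ben wins 39–9.
  Ben vs Fay: Fay wins 30–18.
  Ben vs Gus: Gus wins 35–13.
  Ben vs Ana: Ben wins 38–10.
  Chen vs Fay: Fay wins 42–6.
  Chen vs Gus: Gus wins 48–0.
  Chen vs Ana: Ana wins 33–15.
  Fay vs Gus: Gus wins 32–16.
  Fay vs Ana: Fay wins 43–5.
  Gus vs Ana: Gus wins 41–7.
Copeland scores (wins − losses):
  Ben: 2 − 2 = 0
  Chen: 0 − 4 = -4
  Fay: 3 − 1 = 2
  Gus: 4 − 0 = 4
  Ana: 1 − 3 = -2
Gus has the best Copeland score.

Gus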